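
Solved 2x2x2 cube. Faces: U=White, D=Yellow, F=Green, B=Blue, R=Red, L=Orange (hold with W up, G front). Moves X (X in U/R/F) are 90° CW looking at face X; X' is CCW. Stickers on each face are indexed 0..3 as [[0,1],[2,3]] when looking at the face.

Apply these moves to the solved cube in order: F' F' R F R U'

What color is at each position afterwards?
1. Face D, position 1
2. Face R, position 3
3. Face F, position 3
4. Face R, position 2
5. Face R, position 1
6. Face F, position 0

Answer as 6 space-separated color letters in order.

Answer: W O B R O O

Derivation:
After move 1 (F'): F=GGGG U=WWRR R=YRYR D=OOYY L=OWOW
After move 2 (F'): F=GGGG U=WWYY R=OROR D=WWYY L=OROR
After move 3 (R): R=OORR U=WGYG F=GWGY D=WBYB B=YBWB
After move 4 (F): F=GGYW U=WGRR R=YOGR D=ROYB L=OWOB
After move 5 (R): R=GYRO U=WGRW F=GOYB D=RWYY B=RBGB
After move 6 (U'): U=GWWR F=OWYB R=GORO B=GYGB L=RBOB
Query 1: D[1] = W
Query 2: R[3] = O
Query 3: F[3] = B
Query 4: R[2] = R
Query 5: R[1] = O
Query 6: F[0] = O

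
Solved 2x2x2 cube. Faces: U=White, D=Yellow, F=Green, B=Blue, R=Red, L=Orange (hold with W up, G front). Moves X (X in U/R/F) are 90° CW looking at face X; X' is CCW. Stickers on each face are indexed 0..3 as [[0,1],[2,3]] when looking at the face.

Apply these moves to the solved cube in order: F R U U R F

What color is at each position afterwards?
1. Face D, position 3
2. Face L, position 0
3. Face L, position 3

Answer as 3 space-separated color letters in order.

After move 1 (F): F=GGGG U=WWOO R=WRWR D=RRYY L=OYOY
After move 2 (R): R=WWRR U=WGOG F=GRGY D=RBYB B=OBWB
After move 3 (U): U=OWGG F=WWGY R=OBRR B=OYWB L=GROY
After move 4 (U): U=GOGW F=OBGY R=OYRR B=GRWB L=WWOY
After move 5 (R): R=RORY U=GBGY F=OBGB D=RWYG B=WROB
After move 6 (F): F=GOBB U=GBYW R=GOYY D=RRYG L=WROW
Query 1: D[3] = G
Query 2: L[0] = W
Query 3: L[3] = W

Answer: G W W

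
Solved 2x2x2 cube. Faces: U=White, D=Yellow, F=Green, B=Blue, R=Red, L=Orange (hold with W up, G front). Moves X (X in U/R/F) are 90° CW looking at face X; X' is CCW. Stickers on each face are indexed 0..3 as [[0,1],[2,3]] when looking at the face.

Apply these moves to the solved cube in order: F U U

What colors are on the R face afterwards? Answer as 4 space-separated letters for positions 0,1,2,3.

After move 1 (F): F=GGGG U=WWOO R=WRWR D=RRYY L=OYOY
After move 2 (U): U=OWOW F=WRGG R=BBWR B=OYBB L=GGOY
After move 3 (U): U=OOWW F=BBGG R=OYWR B=GGBB L=WROY
Query: R face = OYWR

Answer: O Y W R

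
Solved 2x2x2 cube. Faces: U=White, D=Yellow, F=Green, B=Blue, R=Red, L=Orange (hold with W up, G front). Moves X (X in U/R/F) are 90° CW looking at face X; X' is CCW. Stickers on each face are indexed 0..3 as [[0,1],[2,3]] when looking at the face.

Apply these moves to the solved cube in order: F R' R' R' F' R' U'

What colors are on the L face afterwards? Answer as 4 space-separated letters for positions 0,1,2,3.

Answer: B B O O

Derivation:
After move 1 (F): F=GGGG U=WWOO R=WRWR D=RRYY L=OYOY
After move 2 (R'): R=RRWW U=WBOB F=GWGO D=RGYG B=YBRB
After move 3 (R'): R=RWRW U=WROY F=GBGB D=RWYO B=GBGB
After move 4 (R'): R=WWRR U=WGOG F=GRGY D=RBYB B=OBWB
After move 5 (F'): F=RYGG U=WGWR R=BWRR D=YYYB L=OGOO
After move 6 (R'): R=WRBR U=WWWO F=RGGR D=YYYG B=BBYB
After move 7 (U'): U=WOWW F=OGGR R=RGBR B=WRYB L=BBOO
Query: L face = BBOO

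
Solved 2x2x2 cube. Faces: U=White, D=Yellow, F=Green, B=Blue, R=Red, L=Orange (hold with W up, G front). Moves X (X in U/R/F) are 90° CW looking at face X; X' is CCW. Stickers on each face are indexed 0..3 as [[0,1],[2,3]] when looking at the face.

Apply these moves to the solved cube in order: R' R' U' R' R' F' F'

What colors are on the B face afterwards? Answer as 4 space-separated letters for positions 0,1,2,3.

After move 1 (R'): R=RRRR U=WBWB F=GWGW D=YGYG B=YBYB
After move 2 (R'): R=RRRR U=WYWY F=GBGB D=YWYW B=GBGB
After move 3 (U'): U=YYWW F=OOGB R=GBRR B=RRGB L=GBOO
After move 4 (R'): R=BRGR U=YGWR F=OYGW D=YOYB B=WRWB
After move 5 (R'): R=RRBG U=YWWW F=OGGR D=YYYW B=BROB
After move 6 (F'): F=GROG U=YWRB R=YRYG D=BOYW L=GWOW
After move 7 (F'): F=RGGO U=YWYY R=ORBG D=WWYW L=GBOR
Query: B face = BROB

Answer: B R O B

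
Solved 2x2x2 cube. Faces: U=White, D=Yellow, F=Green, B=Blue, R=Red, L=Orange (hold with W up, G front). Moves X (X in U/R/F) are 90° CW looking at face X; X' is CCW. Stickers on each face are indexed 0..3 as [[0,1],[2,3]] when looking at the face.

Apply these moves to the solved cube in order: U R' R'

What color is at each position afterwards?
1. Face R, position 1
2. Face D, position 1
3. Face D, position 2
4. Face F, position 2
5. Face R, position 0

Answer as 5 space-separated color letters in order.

Answer: R W Y G R

Derivation:
After move 1 (U): U=WWWW F=RRGG R=BBRR B=OOBB L=GGOO
After move 2 (R'): R=BRBR U=WBWO F=RWGW D=YRYG B=YOYB
After move 3 (R'): R=RRBB U=WYWY F=RBGO D=YWYW B=GORB
Query 1: R[1] = R
Query 2: D[1] = W
Query 3: D[2] = Y
Query 4: F[2] = G
Query 5: R[0] = R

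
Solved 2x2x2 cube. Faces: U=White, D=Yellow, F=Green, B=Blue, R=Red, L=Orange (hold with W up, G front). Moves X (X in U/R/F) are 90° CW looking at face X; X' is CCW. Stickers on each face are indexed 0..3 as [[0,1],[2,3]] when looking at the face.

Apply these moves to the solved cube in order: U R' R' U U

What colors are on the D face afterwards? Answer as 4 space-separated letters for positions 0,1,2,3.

After move 1 (U): U=WWWW F=RRGG R=BBRR B=OOBB L=GGOO
After move 2 (R'): R=BRBR U=WBWO F=RWGW D=YRYG B=YOYB
After move 3 (R'): R=RRBB U=WYWY F=RBGO D=YWYW B=GORB
After move 4 (U): U=WWYY F=RRGO R=GOBB B=GGRB L=RBOO
After move 5 (U): U=YWYW F=GOGO R=GGBB B=RBRB L=RROO
Query: D face = YWYW

Answer: Y W Y W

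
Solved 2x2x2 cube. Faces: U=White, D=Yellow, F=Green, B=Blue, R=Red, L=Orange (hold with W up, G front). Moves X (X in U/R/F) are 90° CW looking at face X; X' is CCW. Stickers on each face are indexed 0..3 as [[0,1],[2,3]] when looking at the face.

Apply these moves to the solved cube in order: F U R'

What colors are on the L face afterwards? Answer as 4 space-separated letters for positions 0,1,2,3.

After move 1 (F): F=GGGG U=WWOO R=WRWR D=RRYY L=OYOY
After move 2 (U): U=OWOW F=WRGG R=BBWR B=OYBB L=GGOY
After move 3 (R'): R=BRBW U=OBOO F=WWGW D=RRYG B=YYRB
Query: L face = GGOY

Answer: G G O Y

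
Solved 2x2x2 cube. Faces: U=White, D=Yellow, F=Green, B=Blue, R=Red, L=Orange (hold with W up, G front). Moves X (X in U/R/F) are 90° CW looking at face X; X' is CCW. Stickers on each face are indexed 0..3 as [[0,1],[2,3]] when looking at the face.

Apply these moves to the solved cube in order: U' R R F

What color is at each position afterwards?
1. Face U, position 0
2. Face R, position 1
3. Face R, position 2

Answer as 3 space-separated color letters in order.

After move 1 (U'): U=WWWW F=OOGG R=GGRR B=RRBB L=BBOO
After move 2 (R): R=RGRG U=WOWG F=OYGY D=YBYR B=WRWB
After move 3 (R): R=RRGG U=WYWY F=OBGR D=YWYW B=GROB
After move 4 (F): F=GORB U=WYOB R=WRYG D=GRYW L=BYOW
Query 1: U[0] = W
Query 2: R[1] = R
Query 3: R[2] = Y

Answer: W R Y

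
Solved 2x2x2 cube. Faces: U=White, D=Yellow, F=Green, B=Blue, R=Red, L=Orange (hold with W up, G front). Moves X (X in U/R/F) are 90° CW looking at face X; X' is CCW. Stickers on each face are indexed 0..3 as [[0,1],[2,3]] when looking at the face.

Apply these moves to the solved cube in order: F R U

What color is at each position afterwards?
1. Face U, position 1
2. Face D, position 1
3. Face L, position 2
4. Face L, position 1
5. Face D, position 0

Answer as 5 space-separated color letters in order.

After move 1 (F): F=GGGG U=WWOO R=WRWR D=RRYY L=OYOY
After move 2 (R): R=WWRR U=WGOG F=GRGY D=RBYB B=OBWB
After move 3 (U): U=OWGG F=WWGY R=OBRR B=OYWB L=GROY
Query 1: U[1] = W
Query 2: D[1] = B
Query 3: L[2] = O
Query 4: L[1] = R
Query 5: D[0] = R

Answer: W B O R R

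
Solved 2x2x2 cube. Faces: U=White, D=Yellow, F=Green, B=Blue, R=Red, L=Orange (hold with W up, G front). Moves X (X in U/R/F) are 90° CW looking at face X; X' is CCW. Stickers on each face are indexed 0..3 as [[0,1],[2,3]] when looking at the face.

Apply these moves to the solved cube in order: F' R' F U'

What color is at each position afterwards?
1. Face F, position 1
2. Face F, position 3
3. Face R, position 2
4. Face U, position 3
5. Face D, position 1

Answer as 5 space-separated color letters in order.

After move 1 (F'): F=GGGG U=WWRR R=YRYR D=OOYY L=OWOW
After move 2 (R'): R=RRYY U=WBRB F=GWGR D=OGYG B=YBOB
After move 3 (F): F=GGRW U=WBWW R=RRBY D=YRYG L=OOOG
After move 4 (U'): U=BWWW F=OORW R=GGBY B=RROB L=YBOG
Query 1: F[1] = O
Query 2: F[3] = W
Query 3: R[2] = B
Query 4: U[3] = W
Query 5: D[1] = R

Answer: O W B W R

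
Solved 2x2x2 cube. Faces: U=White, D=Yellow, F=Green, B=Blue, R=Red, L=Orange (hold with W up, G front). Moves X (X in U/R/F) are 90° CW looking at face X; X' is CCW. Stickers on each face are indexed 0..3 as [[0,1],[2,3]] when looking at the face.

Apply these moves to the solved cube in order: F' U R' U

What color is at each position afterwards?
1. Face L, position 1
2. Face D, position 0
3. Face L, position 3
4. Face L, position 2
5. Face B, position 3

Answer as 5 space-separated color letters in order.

After move 1 (F'): F=GGGG U=WWRR R=YRYR D=OOYY L=OWOW
After move 2 (U): U=RWRW F=YRGG R=BBYR B=OWBB L=GGOW
After move 3 (R'): R=BRBY U=RBRO F=YWGW D=ORYG B=YWOB
After move 4 (U): U=RROB F=BRGW R=YWBY B=GGOB L=YWOW
Query 1: L[1] = W
Query 2: D[0] = O
Query 3: L[3] = W
Query 4: L[2] = O
Query 5: B[3] = B

Answer: W O W O B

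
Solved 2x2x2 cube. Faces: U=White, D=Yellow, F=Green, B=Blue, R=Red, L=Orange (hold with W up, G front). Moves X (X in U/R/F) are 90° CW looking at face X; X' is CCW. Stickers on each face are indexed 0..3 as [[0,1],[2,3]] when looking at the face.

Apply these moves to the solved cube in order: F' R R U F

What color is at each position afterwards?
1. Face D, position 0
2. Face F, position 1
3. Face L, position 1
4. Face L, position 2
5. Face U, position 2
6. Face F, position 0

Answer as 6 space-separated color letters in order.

Answer: R R O O W G

Derivation:
After move 1 (F'): F=GGGG U=WWRR R=YRYR D=OOYY L=OWOW
After move 2 (R): R=YYRR U=WGRG F=GOGY D=OBYB B=RBWB
After move 3 (R): R=RYRY U=WORY F=GBGB D=OWYR B=GBGB
After move 4 (U): U=RWYO F=RYGB R=GBRY B=OWGB L=GBOW
After move 5 (F): F=GRBY U=RWWB R=YBOY D=RGYR L=GOOW
Query 1: D[0] = R
Query 2: F[1] = R
Query 3: L[1] = O
Query 4: L[2] = O
Query 5: U[2] = W
Query 6: F[0] = G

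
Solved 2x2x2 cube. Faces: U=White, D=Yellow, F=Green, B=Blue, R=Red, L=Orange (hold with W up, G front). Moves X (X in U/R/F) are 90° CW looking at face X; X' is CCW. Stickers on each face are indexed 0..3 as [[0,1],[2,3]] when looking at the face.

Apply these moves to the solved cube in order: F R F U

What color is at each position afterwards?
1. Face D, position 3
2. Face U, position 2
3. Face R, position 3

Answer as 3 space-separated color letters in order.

After move 1 (F): F=GGGG U=WWOO R=WRWR D=RRYY L=OYOY
After move 2 (R): R=WWRR U=WGOG F=GRGY D=RBYB B=OBWB
After move 3 (F): F=GGYR U=WGYY R=OWGR D=RWYB L=OROB
After move 4 (U): U=YWYG F=OWYR R=OBGR B=ORWB L=GGOB
Query 1: D[3] = B
Query 2: U[2] = Y
Query 3: R[3] = R

Answer: B Y R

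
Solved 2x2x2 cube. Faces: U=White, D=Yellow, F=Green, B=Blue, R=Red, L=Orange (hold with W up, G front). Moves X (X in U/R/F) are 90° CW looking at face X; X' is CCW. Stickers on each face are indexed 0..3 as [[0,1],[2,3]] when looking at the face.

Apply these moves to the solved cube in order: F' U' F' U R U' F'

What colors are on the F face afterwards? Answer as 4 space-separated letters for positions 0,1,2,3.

Answer: G Y W O

Derivation:
After move 1 (F'): F=GGGG U=WWRR R=YRYR D=OOYY L=OWOW
After move 2 (U'): U=WRWR F=OWGG R=GGYR B=YRBB L=BBOW
After move 3 (F'): F=WGOG U=WRGY R=OGOR D=BWYY L=BROW
After move 4 (U): U=GWYR F=OGOG R=YROR B=BRBB L=WGOW
After move 5 (R): R=OYRR U=GGYG F=OWOY D=BBYB B=RRWB
After move 6 (U'): U=GGGY F=WGOY R=OWRR B=OYWB L=RROW
After move 7 (F'): F=GYWO U=GGOR R=BWBR D=RWYB L=RYOG
Query: F face = GYWO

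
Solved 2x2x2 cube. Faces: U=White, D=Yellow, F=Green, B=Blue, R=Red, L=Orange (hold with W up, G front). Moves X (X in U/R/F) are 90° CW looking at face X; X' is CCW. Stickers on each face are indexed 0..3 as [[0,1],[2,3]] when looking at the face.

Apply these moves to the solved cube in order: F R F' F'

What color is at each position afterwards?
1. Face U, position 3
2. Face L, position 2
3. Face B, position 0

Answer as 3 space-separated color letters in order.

Answer: R O O

Derivation:
After move 1 (F): F=GGGG U=WWOO R=WRWR D=RRYY L=OYOY
After move 2 (R): R=WWRR U=WGOG F=GRGY D=RBYB B=OBWB
After move 3 (F'): F=RYGG U=WGWR R=BWRR D=YYYB L=OGOO
After move 4 (F'): F=YGRG U=WGBR R=YWYR D=GOYB L=OROW
Query 1: U[3] = R
Query 2: L[2] = O
Query 3: B[0] = O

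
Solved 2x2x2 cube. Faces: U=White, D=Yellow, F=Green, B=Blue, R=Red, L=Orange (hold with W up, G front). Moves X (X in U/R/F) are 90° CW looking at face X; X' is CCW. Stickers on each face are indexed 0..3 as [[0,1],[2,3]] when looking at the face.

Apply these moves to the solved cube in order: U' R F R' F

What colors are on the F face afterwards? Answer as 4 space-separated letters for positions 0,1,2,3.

Answer: Y G B O

Derivation:
After move 1 (U'): U=WWWW F=OOGG R=GGRR B=RRBB L=BBOO
After move 2 (R): R=RGRG U=WOWG F=OYGY D=YBYR B=WRWB
After move 3 (F): F=GOYY U=WOOB R=WGGG D=RRYR L=BYOB
After move 4 (R'): R=GGWG U=WWOW F=GOYB D=ROYY B=RRRB
After move 5 (F): F=YGBO U=WWBY R=OGWG D=WGYY L=BROO
Query: F face = YGBO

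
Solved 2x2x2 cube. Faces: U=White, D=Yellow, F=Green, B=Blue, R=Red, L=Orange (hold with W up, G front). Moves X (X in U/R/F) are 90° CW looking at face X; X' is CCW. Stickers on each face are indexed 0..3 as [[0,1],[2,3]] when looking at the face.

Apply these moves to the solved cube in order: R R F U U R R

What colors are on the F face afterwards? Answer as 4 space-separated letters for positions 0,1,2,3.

After move 1 (R): R=RRRR U=WGWG F=GYGY D=YBYB B=WBWB
After move 2 (R): R=RRRR U=WYWY F=GBGB D=YWYW B=GBGB
After move 3 (F): F=GGBB U=WYOO R=WRYR D=RRYW L=OYOW
After move 4 (U): U=OWOY F=WRBB R=GBYR B=OYGB L=GGOW
After move 5 (U): U=OOYW F=GBBB R=OYYR B=GGGB L=WROW
After move 6 (R): R=YORY U=OBYB F=GRBW D=RGYG B=WGOB
After move 7 (R): R=RYYO U=ORYW F=GGBG D=ROYW B=BGBB
Query: F face = GGBG

Answer: G G B G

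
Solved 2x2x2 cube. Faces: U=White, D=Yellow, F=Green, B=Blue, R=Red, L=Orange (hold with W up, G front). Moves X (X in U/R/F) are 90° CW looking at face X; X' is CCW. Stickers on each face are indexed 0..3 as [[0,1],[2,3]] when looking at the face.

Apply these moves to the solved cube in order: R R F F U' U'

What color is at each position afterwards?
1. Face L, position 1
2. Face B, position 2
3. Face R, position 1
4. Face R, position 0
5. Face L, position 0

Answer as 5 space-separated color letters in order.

Answer: R G R O O

Derivation:
After move 1 (R): R=RRRR U=WGWG F=GYGY D=YBYB B=WBWB
After move 2 (R): R=RRRR U=WYWY F=GBGB D=YWYW B=GBGB
After move 3 (F): F=GGBB U=WYOO R=WRYR D=RRYW L=OYOW
After move 4 (F): F=BGBG U=WYWY R=OROR D=YWYW L=OROR
After move 5 (U'): U=YYWW F=ORBG R=BGOR B=ORGB L=GBOR
After move 6 (U'): U=YWYW F=GBBG R=OROR B=BGGB L=OROR
Query 1: L[1] = R
Query 2: B[2] = G
Query 3: R[1] = R
Query 4: R[0] = O
Query 5: L[0] = O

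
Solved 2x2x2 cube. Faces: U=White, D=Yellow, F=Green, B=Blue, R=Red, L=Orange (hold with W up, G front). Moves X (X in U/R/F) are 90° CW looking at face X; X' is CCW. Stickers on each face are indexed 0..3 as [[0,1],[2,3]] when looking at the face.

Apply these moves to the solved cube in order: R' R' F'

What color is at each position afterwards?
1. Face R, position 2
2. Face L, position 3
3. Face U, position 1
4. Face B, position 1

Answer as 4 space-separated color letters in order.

Answer: Y W Y B

Derivation:
After move 1 (R'): R=RRRR U=WBWB F=GWGW D=YGYG B=YBYB
After move 2 (R'): R=RRRR U=WYWY F=GBGB D=YWYW B=GBGB
After move 3 (F'): F=BBGG U=WYRR R=WRYR D=OOYW L=OYOW
Query 1: R[2] = Y
Query 2: L[3] = W
Query 3: U[1] = Y
Query 4: B[1] = B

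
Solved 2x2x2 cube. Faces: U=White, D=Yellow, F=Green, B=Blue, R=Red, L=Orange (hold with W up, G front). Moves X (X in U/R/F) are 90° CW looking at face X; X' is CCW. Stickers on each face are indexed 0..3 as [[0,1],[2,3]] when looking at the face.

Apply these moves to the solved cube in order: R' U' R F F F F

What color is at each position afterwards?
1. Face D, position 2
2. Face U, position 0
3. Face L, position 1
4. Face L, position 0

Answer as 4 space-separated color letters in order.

After move 1 (R'): R=RRRR U=WBWB F=GWGW D=YGYG B=YBYB
After move 2 (U'): U=BBWW F=OOGW R=GWRR B=RRYB L=YBOO
After move 3 (R): R=RGRW U=BOWW F=OGGG D=YYYR B=WRBB
After move 4 (F): F=GOGG U=BOOB R=WGWW D=RRYR L=YYOY
After move 5 (F): F=GGGO U=BOYY R=OGBW D=WWYR L=YROR
After move 6 (F): F=GGOG U=BORR R=YGYW D=BOYR L=YWOW
After move 7 (F): F=OGGG U=BOWW R=RGRW D=YYYR L=YBOO
Query 1: D[2] = Y
Query 2: U[0] = B
Query 3: L[1] = B
Query 4: L[0] = Y

Answer: Y B B Y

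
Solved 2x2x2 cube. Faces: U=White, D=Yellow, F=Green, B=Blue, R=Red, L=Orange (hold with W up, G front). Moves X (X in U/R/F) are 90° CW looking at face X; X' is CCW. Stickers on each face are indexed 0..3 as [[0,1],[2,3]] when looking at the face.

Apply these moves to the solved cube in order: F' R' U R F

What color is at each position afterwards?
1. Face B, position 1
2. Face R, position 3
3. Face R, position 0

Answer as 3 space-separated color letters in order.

Answer: W B B

Derivation:
After move 1 (F'): F=GGGG U=WWRR R=YRYR D=OOYY L=OWOW
After move 2 (R'): R=RRYY U=WBRB F=GWGR D=OGYG B=YBOB
After move 3 (U): U=RWBB F=RRGR R=YBYY B=OWOB L=GWOW
After move 4 (R): R=YYYB U=RRBR F=RGGG D=OOYO B=BWWB
After move 5 (F): F=GRGG U=RRWW R=BYRB D=YYYO L=GOOO
Query 1: B[1] = W
Query 2: R[3] = B
Query 3: R[0] = B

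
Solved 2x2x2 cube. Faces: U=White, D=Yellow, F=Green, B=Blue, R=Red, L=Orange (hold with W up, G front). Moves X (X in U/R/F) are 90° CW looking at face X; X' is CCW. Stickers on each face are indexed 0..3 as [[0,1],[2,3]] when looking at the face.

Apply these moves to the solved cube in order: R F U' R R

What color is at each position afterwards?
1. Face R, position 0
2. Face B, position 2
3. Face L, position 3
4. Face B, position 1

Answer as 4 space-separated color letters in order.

After move 1 (R): R=RRRR U=WGWG F=GYGY D=YBYB B=WBWB
After move 2 (F): F=GGYY U=WGOO R=WRGR D=RRYB L=OYOB
After move 3 (U'): U=GOWO F=OYYY R=GGGR B=WRWB L=WBOB
After move 4 (R): R=GGRG U=GYWY F=ORYB D=RWYW B=OROB
After move 5 (R): R=RGGG U=GRWB F=OWYW D=ROYO B=YRYB
Query 1: R[0] = R
Query 2: B[2] = Y
Query 3: L[3] = B
Query 4: B[1] = R

Answer: R Y B R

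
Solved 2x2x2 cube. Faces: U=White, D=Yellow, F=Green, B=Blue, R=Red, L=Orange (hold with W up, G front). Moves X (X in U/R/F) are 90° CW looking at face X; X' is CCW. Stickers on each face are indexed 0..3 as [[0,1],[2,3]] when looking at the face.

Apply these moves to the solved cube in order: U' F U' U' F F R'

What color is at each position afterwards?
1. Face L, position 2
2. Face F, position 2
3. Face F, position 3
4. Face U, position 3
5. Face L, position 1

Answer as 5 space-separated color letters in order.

After move 1 (U'): U=WWWW F=OOGG R=GGRR B=RRBB L=BBOO
After move 2 (F): F=GOGO U=WWOB R=WGWR D=RGYY L=BYOY
After move 3 (U'): U=WBWO F=BYGO R=GOWR B=WGBB L=RROY
After move 4 (U'): U=BOWW F=RRGO R=BYWR B=GOBB L=WGOY
After move 5 (F): F=GROR U=BOYG R=WYWR D=WBYY L=WROG
After move 6 (F): F=OGRR U=BOGR R=YYGR D=WWYY L=WWOB
After move 7 (R'): R=YRYG U=BBGG F=OORR D=WGYR B=YOWB
Query 1: L[2] = O
Query 2: F[2] = R
Query 3: F[3] = R
Query 4: U[3] = G
Query 5: L[1] = W

Answer: O R R G W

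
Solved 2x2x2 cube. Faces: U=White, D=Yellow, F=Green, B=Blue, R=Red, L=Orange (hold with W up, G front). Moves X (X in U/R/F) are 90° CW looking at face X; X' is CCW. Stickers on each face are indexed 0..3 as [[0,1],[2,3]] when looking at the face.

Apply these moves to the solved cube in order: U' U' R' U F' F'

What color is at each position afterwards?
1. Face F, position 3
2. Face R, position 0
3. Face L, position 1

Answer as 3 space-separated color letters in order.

Answer: O O O

Derivation:
After move 1 (U'): U=WWWW F=OOGG R=GGRR B=RRBB L=BBOO
After move 2 (U'): U=WWWW F=BBGG R=OORR B=GGBB L=RROO
After move 3 (R'): R=OROR U=WBWG F=BWGW D=YBYG B=YGYB
After move 4 (U): U=WWGB F=ORGW R=YGOR B=RRYB L=BWOO
After move 5 (F'): F=RWOG U=WWYO R=BGYR D=WOYG L=BBOG
After move 6 (F'): F=WGRO U=WWBY R=OGWR D=BGYG L=BOOY
Query 1: F[3] = O
Query 2: R[0] = O
Query 3: L[1] = O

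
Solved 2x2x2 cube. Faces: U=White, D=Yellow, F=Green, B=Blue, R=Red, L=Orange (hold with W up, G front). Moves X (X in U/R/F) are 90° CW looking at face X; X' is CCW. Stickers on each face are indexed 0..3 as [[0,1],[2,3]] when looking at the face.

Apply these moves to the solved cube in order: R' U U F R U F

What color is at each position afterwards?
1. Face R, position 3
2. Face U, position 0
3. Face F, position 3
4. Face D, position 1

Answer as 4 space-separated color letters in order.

After move 1 (R'): R=RRRR U=WBWB F=GWGW D=YGYG B=YBYB
After move 2 (U): U=WWBB F=RRGW R=YBRR B=OOYB L=GWOO
After move 3 (U): U=BWBW F=YBGW R=OORR B=GWYB L=RROO
After move 4 (F): F=GYWB U=BWOR R=BOWR D=ROYG L=RYOG
After move 5 (R): R=WBRO U=BYOB F=GOWG D=RYYG B=RWWB
After move 6 (U): U=OBBY F=WBWG R=RWRO B=RYWB L=GOOG
After move 7 (F): F=WWGB U=OBGO R=BWYO D=RRYG L=GROY
Query 1: R[3] = O
Query 2: U[0] = O
Query 3: F[3] = B
Query 4: D[1] = R

Answer: O O B R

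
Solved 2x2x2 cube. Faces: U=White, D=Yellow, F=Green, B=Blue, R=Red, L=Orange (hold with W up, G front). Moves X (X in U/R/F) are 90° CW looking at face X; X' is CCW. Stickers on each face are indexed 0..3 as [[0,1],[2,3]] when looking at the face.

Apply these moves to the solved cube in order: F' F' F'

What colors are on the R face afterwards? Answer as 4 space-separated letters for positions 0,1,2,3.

Answer: W R W R

Derivation:
After move 1 (F'): F=GGGG U=WWRR R=YRYR D=OOYY L=OWOW
After move 2 (F'): F=GGGG U=WWYY R=OROR D=WWYY L=OROR
After move 3 (F'): F=GGGG U=WWOO R=WRWR D=RRYY L=OYOY
Query: R face = WRWR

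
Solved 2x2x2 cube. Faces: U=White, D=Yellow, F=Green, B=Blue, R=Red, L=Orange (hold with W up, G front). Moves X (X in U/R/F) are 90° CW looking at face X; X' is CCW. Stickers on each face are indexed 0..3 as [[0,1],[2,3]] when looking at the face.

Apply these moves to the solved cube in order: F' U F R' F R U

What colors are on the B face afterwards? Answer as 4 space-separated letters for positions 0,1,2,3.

Answer: G Y B B

Derivation:
After move 1 (F'): F=GGGG U=WWRR R=YRYR D=OOYY L=OWOW
After move 2 (U): U=RWRW F=YRGG R=BBYR B=OWBB L=GGOW
After move 3 (F): F=GYGR U=RWWG R=RBWR D=YBYY L=GOOO
After move 4 (R'): R=BRRW U=RBWO F=GWGG D=YYYR B=YWBB
After move 5 (F): F=GGGW U=RBOO R=WROW D=RBYR L=GYOY
After move 6 (R): R=OWWR U=RGOW F=GBGR D=RBYY B=OWBB
After move 7 (U): U=ORWG F=OWGR R=OWWR B=GYBB L=GBOY
Query: B face = GYBB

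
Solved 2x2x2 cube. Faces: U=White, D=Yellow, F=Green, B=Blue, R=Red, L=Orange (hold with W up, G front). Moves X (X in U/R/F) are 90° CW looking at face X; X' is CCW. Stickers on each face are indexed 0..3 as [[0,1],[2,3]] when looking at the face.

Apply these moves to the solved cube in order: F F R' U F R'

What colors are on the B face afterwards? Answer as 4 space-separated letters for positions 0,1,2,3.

After move 1 (F): F=GGGG U=WWOO R=WRWR D=RRYY L=OYOY
After move 2 (F): F=GGGG U=WWYY R=OROR D=WWYY L=OROR
After move 3 (R'): R=RROO U=WBYB F=GWGY D=WGYG B=YBWB
After move 4 (U): U=YWBB F=RRGY R=YBOO B=ORWB L=GWOR
After move 5 (F): F=GRYR U=YWRW R=BBBO D=OYYG L=GWOG
After move 6 (R'): R=BOBB U=YWRO F=GWYW D=ORYR B=GRYB
Query: B face = GRYB

Answer: G R Y B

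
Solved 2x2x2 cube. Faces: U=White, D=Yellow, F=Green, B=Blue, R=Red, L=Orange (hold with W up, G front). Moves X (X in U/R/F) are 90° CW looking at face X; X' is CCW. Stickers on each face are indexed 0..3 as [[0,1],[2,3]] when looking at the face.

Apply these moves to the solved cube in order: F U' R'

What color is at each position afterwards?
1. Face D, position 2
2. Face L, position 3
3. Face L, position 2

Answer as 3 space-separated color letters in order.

After move 1 (F): F=GGGG U=WWOO R=WRWR D=RRYY L=OYOY
After move 2 (U'): U=WOWO F=OYGG R=GGWR B=WRBB L=BBOY
After move 3 (R'): R=GRGW U=WBWW F=OOGO D=RYYG B=YRRB
Query 1: D[2] = Y
Query 2: L[3] = Y
Query 3: L[2] = O

Answer: Y Y O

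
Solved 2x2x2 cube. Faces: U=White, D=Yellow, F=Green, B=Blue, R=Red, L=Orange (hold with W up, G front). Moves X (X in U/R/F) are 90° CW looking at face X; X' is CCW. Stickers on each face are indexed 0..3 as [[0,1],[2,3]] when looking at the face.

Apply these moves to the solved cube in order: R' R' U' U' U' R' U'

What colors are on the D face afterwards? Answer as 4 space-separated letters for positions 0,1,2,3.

After move 1 (R'): R=RRRR U=WBWB F=GWGW D=YGYG B=YBYB
After move 2 (R'): R=RRRR U=WYWY F=GBGB D=YWYW B=GBGB
After move 3 (U'): U=YYWW F=OOGB R=GBRR B=RRGB L=GBOO
After move 4 (U'): U=YWYW F=GBGB R=OORR B=GBGB L=RROO
After move 5 (U'): U=WWYY F=RRGB R=GBRR B=OOGB L=GBOO
After move 6 (R'): R=BRGR U=WGYO F=RWGY D=YRYB B=WOWB
After move 7 (U'): U=GOWY F=GBGY R=RWGR B=BRWB L=WOOO
Query: D face = YRYB

Answer: Y R Y B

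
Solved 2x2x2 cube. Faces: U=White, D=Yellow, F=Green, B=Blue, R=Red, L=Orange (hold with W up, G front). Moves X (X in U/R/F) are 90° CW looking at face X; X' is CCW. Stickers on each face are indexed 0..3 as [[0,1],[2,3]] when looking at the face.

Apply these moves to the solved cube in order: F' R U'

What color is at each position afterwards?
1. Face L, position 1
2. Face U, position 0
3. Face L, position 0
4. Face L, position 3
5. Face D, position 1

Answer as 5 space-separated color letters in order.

Answer: B G R W B

Derivation:
After move 1 (F'): F=GGGG U=WWRR R=YRYR D=OOYY L=OWOW
After move 2 (R): R=YYRR U=WGRG F=GOGY D=OBYB B=RBWB
After move 3 (U'): U=GGWR F=OWGY R=GORR B=YYWB L=RBOW
Query 1: L[1] = B
Query 2: U[0] = G
Query 3: L[0] = R
Query 4: L[3] = W
Query 5: D[1] = B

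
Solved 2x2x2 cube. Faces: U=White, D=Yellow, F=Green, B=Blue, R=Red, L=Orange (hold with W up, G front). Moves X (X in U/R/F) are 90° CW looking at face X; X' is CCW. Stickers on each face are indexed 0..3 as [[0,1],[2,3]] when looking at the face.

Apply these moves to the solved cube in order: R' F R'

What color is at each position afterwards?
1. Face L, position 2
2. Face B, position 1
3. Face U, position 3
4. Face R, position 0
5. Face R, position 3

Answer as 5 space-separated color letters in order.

Answer: O B Y R B

Derivation:
After move 1 (R'): R=RRRR U=WBWB F=GWGW D=YGYG B=YBYB
After move 2 (F): F=GGWW U=WBOO R=WRBR D=RRYG L=OYOG
After move 3 (R'): R=RRWB U=WYOY F=GBWO D=RGYW B=GBRB
Query 1: L[2] = O
Query 2: B[1] = B
Query 3: U[3] = Y
Query 4: R[0] = R
Query 5: R[3] = B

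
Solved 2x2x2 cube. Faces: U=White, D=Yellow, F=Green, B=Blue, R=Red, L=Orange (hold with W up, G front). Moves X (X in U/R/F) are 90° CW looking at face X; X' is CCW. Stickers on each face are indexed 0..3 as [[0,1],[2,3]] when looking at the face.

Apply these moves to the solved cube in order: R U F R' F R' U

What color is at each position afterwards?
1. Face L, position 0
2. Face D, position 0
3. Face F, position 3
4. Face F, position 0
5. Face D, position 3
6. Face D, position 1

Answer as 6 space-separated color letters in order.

After move 1 (R): R=RRRR U=WGWG F=GYGY D=YBYB B=WBWB
After move 2 (U): U=WWGG F=RRGY R=WBRR B=OOWB L=GYOO
After move 3 (F): F=GRYR U=WWOY R=GBGR D=RWYB L=GYOB
After move 4 (R'): R=BRGG U=WWOO F=GWYY D=RRYR B=BOWB
After move 5 (F): F=YGYW U=WWBY R=OROG D=GBYR L=GROR
After move 6 (R'): R=RGOO U=WWBB F=YWYY D=GGYW B=ROBB
After move 7 (U): U=BWBW F=RGYY R=ROOO B=GRBB L=YWOR
Query 1: L[0] = Y
Query 2: D[0] = G
Query 3: F[3] = Y
Query 4: F[0] = R
Query 5: D[3] = W
Query 6: D[1] = G

Answer: Y G Y R W G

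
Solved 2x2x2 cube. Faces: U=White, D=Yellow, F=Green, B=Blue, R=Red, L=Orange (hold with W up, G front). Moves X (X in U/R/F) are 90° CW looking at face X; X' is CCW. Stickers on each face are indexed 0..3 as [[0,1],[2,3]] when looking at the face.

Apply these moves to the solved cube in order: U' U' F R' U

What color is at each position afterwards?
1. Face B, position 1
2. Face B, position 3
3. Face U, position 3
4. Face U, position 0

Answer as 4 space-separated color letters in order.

Answer: Y B B O

Derivation:
After move 1 (U'): U=WWWW F=OOGG R=GGRR B=RRBB L=BBOO
After move 2 (U'): U=WWWW F=BBGG R=OORR B=GGBB L=RROO
After move 3 (F): F=GBGB U=WWOR R=WOWR D=ROYY L=RYOY
After move 4 (R'): R=ORWW U=WBOG F=GWGR D=RBYB B=YGOB
After move 5 (U): U=OWGB F=ORGR R=YGWW B=RYOB L=GWOY
Query 1: B[1] = Y
Query 2: B[3] = B
Query 3: U[3] = B
Query 4: U[0] = O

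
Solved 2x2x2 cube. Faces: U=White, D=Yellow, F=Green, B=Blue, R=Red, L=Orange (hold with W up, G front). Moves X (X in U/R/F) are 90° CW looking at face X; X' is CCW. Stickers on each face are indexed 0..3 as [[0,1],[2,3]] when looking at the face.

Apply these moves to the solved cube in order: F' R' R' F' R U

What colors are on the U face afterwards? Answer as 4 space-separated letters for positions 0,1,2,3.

After move 1 (F'): F=GGGG U=WWRR R=YRYR D=OOYY L=OWOW
After move 2 (R'): R=RRYY U=WBRB F=GWGR D=OGYG B=YBOB
After move 3 (R'): R=RYRY U=WORY F=GBGB D=OWYR B=GBGB
After move 4 (F'): F=BBGG U=WORR R=WYOY D=WWYR L=OYOR
After move 5 (R): R=OWYY U=WBRG F=BWGR D=WGYG B=RBOB
After move 6 (U): U=RWGB F=OWGR R=RBYY B=OYOB L=BWOR
Query: U face = RWGB

Answer: R W G B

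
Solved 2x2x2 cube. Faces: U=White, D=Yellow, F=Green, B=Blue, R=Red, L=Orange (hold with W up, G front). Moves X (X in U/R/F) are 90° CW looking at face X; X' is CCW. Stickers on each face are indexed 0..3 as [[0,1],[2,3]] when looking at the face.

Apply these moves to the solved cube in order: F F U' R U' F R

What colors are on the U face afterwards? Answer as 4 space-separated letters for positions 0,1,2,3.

Answer: R B R B

Derivation:
After move 1 (F): F=GGGG U=WWOO R=WRWR D=RRYY L=OYOY
After move 2 (F): F=GGGG U=WWYY R=OROR D=WWYY L=OROR
After move 3 (U'): U=WYWY F=ORGG R=GGOR B=ORBB L=BBOR
After move 4 (R): R=OGRG U=WRWG F=OWGY D=WBYO B=YRYB
After move 5 (U'): U=RGWW F=BBGY R=OWRG B=OGYB L=YROR
After move 6 (F): F=GBYB U=RGRR R=WWWG D=ROYO L=YWOB
After move 7 (R): R=WWGW U=RBRB F=GOYO D=RYYO B=RGGB
Query: U face = RBRB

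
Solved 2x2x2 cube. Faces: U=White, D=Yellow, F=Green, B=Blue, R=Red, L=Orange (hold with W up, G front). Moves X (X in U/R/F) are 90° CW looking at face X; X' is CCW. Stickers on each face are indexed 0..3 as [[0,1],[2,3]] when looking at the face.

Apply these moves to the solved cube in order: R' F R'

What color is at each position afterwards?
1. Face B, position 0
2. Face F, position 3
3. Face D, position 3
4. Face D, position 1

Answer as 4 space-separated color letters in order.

Answer: G O W G

Derivation:
After move 1 (R'): R=RRRR U=WBWB F=GWGW D=YGYG B=YBYB
After move 2 (F): F=GGWW U=WBOO R=WRBR D=RRYG L=OYOG
After move 3 (R'): R=RRWB U=WYOY F=GBWO D=RGYW B=GBRB
Query 1: B[0] = G
Query 2: F[3] = O
Query 3: D[3] = W
Query 4: D[1] = G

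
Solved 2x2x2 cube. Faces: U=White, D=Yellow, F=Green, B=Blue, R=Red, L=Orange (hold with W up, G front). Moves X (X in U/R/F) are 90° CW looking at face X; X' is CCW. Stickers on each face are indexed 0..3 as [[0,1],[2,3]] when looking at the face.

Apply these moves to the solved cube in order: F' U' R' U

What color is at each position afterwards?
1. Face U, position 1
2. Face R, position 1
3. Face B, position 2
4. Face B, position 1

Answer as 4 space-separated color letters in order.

After move 1 (F'): F=GGGG U=WWRR R=YRYR D=OOYY L=OWOW
After move 2 (U'): U=WRWR F=OWGG R=GGYR B=YRBB L=BBOW
After move 3 (R'): R=GRGY U=WBWY F=ORGR D=OWYG B=YROB
After move 4 (U): U=WWYB F=GRGR R=YRGY B=BBOB L=OROW
Query 1: U[1] = W
Query 2: R[1] = R
Query 3: B[2] = O
Query 4: B[1] = B

Answer: W R O B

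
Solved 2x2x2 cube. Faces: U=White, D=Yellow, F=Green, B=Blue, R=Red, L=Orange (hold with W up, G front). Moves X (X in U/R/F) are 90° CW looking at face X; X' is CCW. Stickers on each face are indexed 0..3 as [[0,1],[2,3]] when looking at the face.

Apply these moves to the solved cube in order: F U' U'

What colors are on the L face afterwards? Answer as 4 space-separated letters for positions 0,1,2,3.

Answer: W R O Y

Derivation:
After move 1 (F): F=GGGG U=WWOO R=WRWR D=RRYY L=OYOY
After move 2 (U'): U=WOWO F=OYGG R=GGWR B=WRBB L=BBOY
After move 3 (U'): U=OOWW F=BBGG R=OYWR B=GGBB L=WROY
Query: L face = WROY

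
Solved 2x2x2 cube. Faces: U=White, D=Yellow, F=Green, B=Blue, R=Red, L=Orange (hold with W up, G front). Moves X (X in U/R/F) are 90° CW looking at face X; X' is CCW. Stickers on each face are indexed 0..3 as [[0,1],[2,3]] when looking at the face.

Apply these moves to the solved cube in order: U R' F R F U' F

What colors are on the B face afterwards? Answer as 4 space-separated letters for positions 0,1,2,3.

Answer: O W B B

Derivation:
After move 1 (U): U=WWWW F=RRGG R=BBRR B=OOBB L=GGOO
After move 2 (R'): R=BRBR U=WBWO F=RWGW D=YRYG B=YOYB
After move 3 (F): F=GRWW U=WBOG R=WROR D=BBYG L=GYOR
After move 4 (R): R=OWRR U=WROW F=GBWG D=BYYY B=GOBB
After move 5 (F): F=WGGB U=WRRY R=OWWR D=ROYY L=GBOY
After move 6 (U'): U=RYWR F=GBGB R=WGWR B=OWBB L=GOOY
After move 7 (F): F=GGBB U=RYYO R=WGRR D=WWYY L=GROO
Query: B face = OWBB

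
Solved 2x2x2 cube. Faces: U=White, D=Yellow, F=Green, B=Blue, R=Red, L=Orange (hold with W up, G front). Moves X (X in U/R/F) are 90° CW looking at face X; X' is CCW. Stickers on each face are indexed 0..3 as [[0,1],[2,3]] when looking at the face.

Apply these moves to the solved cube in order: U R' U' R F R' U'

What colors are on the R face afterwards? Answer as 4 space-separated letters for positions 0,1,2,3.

After move 1 (U): U=WWWW F=RRGG R=BBRR B=OOBB L=GGOO
After move 2 (R'): R=BRBR U=WBWO F=RWGW D=YRYG B=YOYB
After move 3 (U'): U=BOWW F=GGGW R=RWBR B=BRYB L=YOOO
After move 4 (R): R=BRRW U=BGWW F=GRGG D=YYYB B=WROB
After move 5 (F): F=GGGR U=BGOO R=WRWW D=RBYB L=YYOY
After move 6 (R'): R=RWWW U=BOOW F=GGGO D=RGYR B=BRBB
After move 7 (U'): U=OWBO F=YYGO R=GGWW B=RWBB L=BROY
Query: R face = GGWW

Answer: G G W W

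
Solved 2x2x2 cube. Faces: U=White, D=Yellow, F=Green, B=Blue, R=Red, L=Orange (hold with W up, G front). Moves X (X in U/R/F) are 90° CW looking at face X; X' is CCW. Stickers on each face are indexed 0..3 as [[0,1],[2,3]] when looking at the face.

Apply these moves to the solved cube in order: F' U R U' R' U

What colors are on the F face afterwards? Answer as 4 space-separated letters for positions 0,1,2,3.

After move 1 (F'): F=GGGG U=WWRR R=YRYR D=OOYY L=OWOW
After move 2 (U): U=RWRW F=YRGG R=BBYR B=OWBB L=GGOW
After move 3 (R): R=YBRB U=RRRG F=YOGY D=OBYO B=WWWB
After move 4 (U'): U=RGRR F=GGGY R=YORB B=YBWB L=WWOW
After move 5 (R'): R=OBYR U=RWRY F=GGGR D=OGYY B=OBBB
After move 6 (U): U=RRYW F=OBGR R=OBYR B=WWBB L=GGOW
Query: F face = OBGR

Answer: O B G R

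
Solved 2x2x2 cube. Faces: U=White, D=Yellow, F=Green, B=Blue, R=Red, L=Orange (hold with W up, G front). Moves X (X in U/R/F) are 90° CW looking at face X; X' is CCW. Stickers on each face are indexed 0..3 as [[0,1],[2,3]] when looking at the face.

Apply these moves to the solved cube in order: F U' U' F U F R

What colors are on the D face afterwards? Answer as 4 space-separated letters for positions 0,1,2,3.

Answer: W B Y W

Derivation:
After move 1 (F): F=GGGG U=WWOO R=WRWR D=RRYY L=OYOY
After move 2 (U'): U=WOWO F=OYGG R=GGWR B=WRBB L=BBOY
After move 3 (U'): U=OOWW F=BBGG R=OYWR B=GGBB L=WROY
After move 4 (F): F=GBGB U=OOYR R=WYWR D=WOYY L=WROR
After move 5 (U): U=YORO F=WYGB R=GGWR B=WRBB L=GBOR
After move 6 (F): F=GWBY U=YORB R=RGOR D=WGYY L=GWOO
After move 7 (R): R=ORRG U=YWRY F=GGBY D=WBYW B=BROB
Query: D face = WBYW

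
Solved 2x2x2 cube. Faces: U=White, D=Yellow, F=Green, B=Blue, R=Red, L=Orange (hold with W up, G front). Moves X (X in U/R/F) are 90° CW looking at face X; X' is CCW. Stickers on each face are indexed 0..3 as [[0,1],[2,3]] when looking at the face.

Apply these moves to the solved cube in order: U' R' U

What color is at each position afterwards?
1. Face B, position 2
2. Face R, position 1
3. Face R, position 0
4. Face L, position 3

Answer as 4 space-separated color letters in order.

After move 1 (U'): U=WWWW F=OOGG R=GGRR B=RRBB L=BBOO
After move 2 (R'): R=GRGR U=WBWR F=OWGW D=YOYG B=YRYB
After move 3 (U): U=WWRB F=GRGW R=YRGR B=BBYB L=OWOO
Query 1: B[2] = Y
Query 2: R[1] = R
Query 3: R[0] = Y
Query 4: L[3] = O

Answer: Y R Y O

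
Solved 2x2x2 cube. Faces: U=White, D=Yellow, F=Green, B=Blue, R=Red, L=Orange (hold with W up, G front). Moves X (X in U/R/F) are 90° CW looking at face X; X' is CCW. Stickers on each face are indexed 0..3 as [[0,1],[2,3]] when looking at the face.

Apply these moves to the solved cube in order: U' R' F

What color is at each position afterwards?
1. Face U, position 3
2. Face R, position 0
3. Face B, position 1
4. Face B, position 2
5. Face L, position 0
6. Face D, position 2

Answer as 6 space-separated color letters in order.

After move 1 (U'): U=WWWW F=OOGG R=GGRR B=RRBB L=BBOO
After move 2 (R'): R=GRGR U=WBWR F=OWGW D=YOYG B=YRYB
After move 3 (F): F=GOWW U=WBOB R=WRRR D=GGYG L=BYOO
Query 1: U[3] = B
Query 2: R[0] = W
Query 3: B[1] = R
Query 4: B[2] = Y
Query 5: L[0] = B
Query 6: D[2] = Y

Answer: B W R Y B Y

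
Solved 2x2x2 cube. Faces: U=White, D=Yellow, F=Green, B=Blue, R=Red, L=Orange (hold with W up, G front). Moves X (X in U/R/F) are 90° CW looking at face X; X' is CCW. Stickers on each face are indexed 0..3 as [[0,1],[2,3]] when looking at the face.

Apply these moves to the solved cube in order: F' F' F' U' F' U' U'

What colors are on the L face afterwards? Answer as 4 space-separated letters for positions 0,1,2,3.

After move 1 (F'): F=GGGG U=WWRR R=YRYR D=OOYY L=OWOW
After move 2 (F'): F=GGGG U=WWYY R=OROR D=WWYY L=OROR
After move 3 (F'): F=GGGG U=WWOO R=WRWR D=RRYY L=OYOY
After move 4 (U'): U=WOWO F=OYGG R=GGWR B=WRBB L=BBOY
After move 5 (F'): F=YGOG U=WOGW R=RGRR D=BYYY L=BOOW
After move 6 (U'): U=OWWG F=BOOG R=YGRR B=RGBB L=WROW
After move 7 (U'): U=WGOW F=WROG R=BORR B=YGBB L=RGOW
Query: L face = RGOW

Answer: R G O W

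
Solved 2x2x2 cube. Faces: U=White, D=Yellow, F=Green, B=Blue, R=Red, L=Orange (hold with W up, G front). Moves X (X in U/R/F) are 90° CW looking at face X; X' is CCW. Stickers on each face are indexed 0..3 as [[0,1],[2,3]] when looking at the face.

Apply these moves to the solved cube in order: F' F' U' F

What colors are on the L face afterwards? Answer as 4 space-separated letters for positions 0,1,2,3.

After move 1 (F'): F=GGGG U=WWRR R=YRYR D=OOYY L=OWOW
After move 2 (F'): F=GGGG U=WWYY R=OROR D=WWYY L=OROR
After move 3 (U'): U=WYWY F=ORGG R=GGOR B=ORBB L=BBOR
After move 4 (F): F=GOGR U=WYRB R=WGYR D=OGYY L=BWOW
Query: L face = BWOW

Answer: B W O W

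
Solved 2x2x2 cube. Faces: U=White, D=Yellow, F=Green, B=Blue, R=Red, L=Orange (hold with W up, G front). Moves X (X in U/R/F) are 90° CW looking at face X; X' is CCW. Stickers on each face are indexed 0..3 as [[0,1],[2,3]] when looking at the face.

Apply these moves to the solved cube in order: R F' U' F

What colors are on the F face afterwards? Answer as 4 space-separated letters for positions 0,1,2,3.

After move 1 (R): R=RRRR U=WGWG F=GYGY D=YBYB B=WBWB
After move 2 (F'): F=YYGG U=WGRR R=BRYR D=OOYB L=OGOW
After move 3 (U'): U=GRWR F=OGGG R=YYYR B=BRWB L=WBOW
After move 4 (F): F=GOGG U=GRWB R=WYRR D=YYYB L=WOOO
Query: F face = GOGG

Answer: G O G G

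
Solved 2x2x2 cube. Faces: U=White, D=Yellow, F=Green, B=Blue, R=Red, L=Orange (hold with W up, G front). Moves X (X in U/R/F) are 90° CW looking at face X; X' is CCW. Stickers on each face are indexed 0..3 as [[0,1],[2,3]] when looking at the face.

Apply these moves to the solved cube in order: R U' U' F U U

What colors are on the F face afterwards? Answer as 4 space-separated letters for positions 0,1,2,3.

After move 1 (R): R=RRRR U=WGWG F=GYGY D=YBYB B=WBWB
After move 2 (U'): U=GGWW F=OOGY R=GYRR B=RRWB L=WBOO
After move 3 (U'): U=GWGW F=WBGY R=OORR B=GYWB L=RROO
After move 4 (F): F=GWYB U=GWOR R=GOWR D=ROYB L=RYOB
After move 5 (U): U=OGRW F=GOYB R=GYWR B=RYWB L=GWOB
After move 6 (U): U=ROWG F=GYYB R=RYWR B=GWWB L=GOOB
Query: F face = GYYB

Answer: G Y Y B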